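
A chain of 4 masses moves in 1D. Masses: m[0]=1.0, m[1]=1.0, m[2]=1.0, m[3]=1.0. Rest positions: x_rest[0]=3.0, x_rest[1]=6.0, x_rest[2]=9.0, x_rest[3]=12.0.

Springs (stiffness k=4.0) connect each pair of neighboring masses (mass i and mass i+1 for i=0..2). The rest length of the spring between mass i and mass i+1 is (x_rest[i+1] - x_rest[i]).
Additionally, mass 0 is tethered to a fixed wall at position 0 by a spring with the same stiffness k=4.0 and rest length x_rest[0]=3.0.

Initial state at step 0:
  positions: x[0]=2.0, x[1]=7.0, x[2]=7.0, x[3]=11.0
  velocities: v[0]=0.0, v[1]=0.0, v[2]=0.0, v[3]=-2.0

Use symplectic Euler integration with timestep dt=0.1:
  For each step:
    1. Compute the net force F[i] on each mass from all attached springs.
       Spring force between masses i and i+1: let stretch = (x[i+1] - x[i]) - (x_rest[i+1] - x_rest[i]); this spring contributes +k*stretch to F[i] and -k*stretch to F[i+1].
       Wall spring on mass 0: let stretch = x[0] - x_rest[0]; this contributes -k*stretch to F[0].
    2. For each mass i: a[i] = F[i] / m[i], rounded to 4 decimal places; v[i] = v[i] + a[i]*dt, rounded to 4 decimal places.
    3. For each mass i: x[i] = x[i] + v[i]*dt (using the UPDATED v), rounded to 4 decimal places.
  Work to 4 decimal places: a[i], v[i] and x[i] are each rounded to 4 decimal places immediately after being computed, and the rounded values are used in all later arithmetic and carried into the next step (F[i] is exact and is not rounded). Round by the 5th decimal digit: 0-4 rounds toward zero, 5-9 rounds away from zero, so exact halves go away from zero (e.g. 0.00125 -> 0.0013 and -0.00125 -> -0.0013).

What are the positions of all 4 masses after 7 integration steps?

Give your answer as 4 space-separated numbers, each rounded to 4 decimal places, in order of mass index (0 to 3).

Answer: 3.6105 4.0837 8.9184 9.6347

Derivation:
Step 0: x=[2.0000 7.0000 7.0000 11.0000] v=[0.0000 0.0000 0.0000 -2.0000]
Step 1: x=[2.1200 6.8000 7.1600 10.7600] v=[1.2000 -2.0000 1.6000 -2.4000]
Step 2: x=[2.3424 6.4272 7.4496 10.4960] v=[2.2240 -3.7280 2.8960 -2.6400]
Step 3: x=[2.6345 5.9319 7.8202 10.2301] v=[2.9210 -4.9530 3.7056 -2.6586]
Step 4: x=[2.9531 5.3802 8.2116 9.9878] v=[3.1862 -5.5166 3.9142 -2.4226]
Step 5: x=[3.2507 4.8447 8.5608 9.7945] v=[2.9758 -5.3549 3.4921 -1.9331]
Step 6: x=[3.4820 4.3941 8.8107 9.6718] v=[2.3131 -4.5061 2.4991 -1.2266]
Step 7: x=[3.6105 4.0837 8.9184 9.6347] v=[1.2851 -3.1043 1.0769 -0.3710]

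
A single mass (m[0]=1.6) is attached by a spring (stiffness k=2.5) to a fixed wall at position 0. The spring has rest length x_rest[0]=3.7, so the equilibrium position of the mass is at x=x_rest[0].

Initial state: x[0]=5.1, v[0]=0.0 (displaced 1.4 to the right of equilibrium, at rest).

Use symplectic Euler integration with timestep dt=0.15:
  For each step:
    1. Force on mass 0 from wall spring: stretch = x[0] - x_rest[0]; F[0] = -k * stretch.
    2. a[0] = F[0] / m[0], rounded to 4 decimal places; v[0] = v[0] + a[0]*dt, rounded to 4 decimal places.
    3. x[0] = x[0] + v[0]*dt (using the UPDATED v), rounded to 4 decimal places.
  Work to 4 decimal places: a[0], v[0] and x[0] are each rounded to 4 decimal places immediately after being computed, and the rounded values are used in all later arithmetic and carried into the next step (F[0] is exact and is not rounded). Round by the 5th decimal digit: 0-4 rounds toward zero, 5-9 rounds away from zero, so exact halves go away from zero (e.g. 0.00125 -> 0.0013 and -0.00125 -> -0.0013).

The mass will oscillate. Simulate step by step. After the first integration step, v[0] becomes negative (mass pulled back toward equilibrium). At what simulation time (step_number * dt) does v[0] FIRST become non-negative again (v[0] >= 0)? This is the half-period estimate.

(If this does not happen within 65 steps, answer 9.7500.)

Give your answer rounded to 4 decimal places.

Step 0: x=[5.1000] v=[0.0000]
Step 1: x=[5.0508] v=[-0.3281]
Step 2: x=[4.9541] v=[-0.6447]
Step 3: x=[4.8133] v=[-0.9386]
Step 4: x=[4.6334] v=[-1.1995]
Step 5: x=[4.4207] v=[-1.4183]
Step 6: x=[4.1826] v=[-1.5872]
Step 7: x=[3.9276] v=[-1.7003]
Step 8: x=[3.6646] v=[-1.7536]
Step 9: x=[3.4028] v=[-1.7453]
Step 10: x=[3.1515] v=[-1.6756]
Step 11: x=[2.9194] v=[-1.5471]
Step 12: x=[2.7148] v=[-1.3641]
Step 13: x=[2.5448] v=[-1.1332]
Step 14: x=[2.4154] v=[-0.8625]
Step 15: x=[2.3312] v=[-0.5614]
Step 16: x=[2.2951] v=[-0.2406]
Step 17: x=[2.3084] v=[0.0887]
First v>=0 after going negative at step 17, time=2.5500

Answer: 2.5500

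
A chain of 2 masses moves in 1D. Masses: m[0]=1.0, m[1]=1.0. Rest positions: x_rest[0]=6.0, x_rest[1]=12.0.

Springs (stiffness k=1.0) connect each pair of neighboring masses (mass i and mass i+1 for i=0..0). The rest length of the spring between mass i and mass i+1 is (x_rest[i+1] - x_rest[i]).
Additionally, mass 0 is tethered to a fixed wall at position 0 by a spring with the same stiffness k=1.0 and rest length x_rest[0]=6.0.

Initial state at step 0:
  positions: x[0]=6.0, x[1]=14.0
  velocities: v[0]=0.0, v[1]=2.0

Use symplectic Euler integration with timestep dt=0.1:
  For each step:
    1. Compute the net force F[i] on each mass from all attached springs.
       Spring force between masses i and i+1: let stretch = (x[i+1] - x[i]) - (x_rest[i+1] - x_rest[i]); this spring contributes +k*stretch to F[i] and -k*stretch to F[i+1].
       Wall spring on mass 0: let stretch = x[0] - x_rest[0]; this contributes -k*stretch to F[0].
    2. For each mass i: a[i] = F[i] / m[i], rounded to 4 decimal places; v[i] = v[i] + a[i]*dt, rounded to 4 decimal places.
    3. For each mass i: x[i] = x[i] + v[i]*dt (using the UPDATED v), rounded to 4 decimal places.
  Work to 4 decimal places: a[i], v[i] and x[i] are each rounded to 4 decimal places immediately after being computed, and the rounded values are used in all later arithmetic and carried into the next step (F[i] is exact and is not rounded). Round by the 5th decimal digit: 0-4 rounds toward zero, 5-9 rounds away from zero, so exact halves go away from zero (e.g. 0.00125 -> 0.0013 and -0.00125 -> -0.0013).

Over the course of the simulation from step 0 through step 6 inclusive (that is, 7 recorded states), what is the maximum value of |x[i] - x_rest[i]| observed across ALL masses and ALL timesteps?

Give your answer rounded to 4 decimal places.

Step 0: x=[6.0000 14.0000] v=[0.0000 2.0000]
Step 1: x=[6.0200 14.1800] v=[0.2000 1.8000]
Step 2: x=[6.0614 14.3384] v=[0.4140 1.5840]
Step 3: x=[6.1250 14.4740] v=[0.6356 1.3563]
Step 4: x=[6.2108 14.5861] v=[0.8580 1.1214]
Step 5: x=[6.3183 14.6745] v=[1.0745 0.8839]
Step 6: x=[6.4461 14.7393] v=[1.2783 0.6483]
Max displacement = 2.7393

Answer: 2.7393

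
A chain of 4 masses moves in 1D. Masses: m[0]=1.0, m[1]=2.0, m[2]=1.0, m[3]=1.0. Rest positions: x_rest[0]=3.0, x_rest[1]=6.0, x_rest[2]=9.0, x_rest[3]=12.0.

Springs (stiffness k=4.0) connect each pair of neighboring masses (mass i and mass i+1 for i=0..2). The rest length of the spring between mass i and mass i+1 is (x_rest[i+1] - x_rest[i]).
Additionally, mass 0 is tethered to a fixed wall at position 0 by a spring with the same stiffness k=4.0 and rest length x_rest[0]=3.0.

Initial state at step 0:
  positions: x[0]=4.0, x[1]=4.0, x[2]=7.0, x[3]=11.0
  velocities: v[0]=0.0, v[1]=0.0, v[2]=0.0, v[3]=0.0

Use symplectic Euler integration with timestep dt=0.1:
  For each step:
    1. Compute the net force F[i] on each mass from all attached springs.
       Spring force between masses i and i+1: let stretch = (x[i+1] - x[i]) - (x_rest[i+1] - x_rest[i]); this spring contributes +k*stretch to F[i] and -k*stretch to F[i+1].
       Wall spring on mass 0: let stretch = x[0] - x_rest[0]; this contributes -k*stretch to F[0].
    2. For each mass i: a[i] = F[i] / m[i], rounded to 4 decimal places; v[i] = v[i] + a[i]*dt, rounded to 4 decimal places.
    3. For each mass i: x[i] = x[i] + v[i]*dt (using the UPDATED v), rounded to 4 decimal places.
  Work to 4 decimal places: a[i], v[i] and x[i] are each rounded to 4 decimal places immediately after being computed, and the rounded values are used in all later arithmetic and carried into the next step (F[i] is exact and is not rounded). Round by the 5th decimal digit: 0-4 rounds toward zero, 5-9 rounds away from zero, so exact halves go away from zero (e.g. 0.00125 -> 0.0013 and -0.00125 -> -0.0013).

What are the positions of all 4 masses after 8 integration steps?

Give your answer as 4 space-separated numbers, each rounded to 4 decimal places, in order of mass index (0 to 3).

Step 0: x=[4.0000 4.0000 7.0000 11.0000] v=[0.0000 0.0000 0.0000 0.0000]
Step 1: x=[3.8400 4.0600 7.0400 10.9600] v=[-1.6000 0.6000 0.4000 -0.4000]
Step 2: x=[3.5352 4.1752 7.1176 10.8832] v=[-3.0480 1.1520 0.7760 -0.7680]
Step 3: x=[3.1146 4.3365 7.2281 10.7758] v=[-4.2061 1.6125 1.1053 -1.0742]
Step 4: x=[2.6183 4.5311 7.3649 10.6465] v=[-4.9632 1.9464 1.3677 -1.2933]
Step 5: x=[2.0938 4.7442 7.5196 10.5059] v=[-5.2454 2.1306 1.5468 -1.4059]
Step 6: x=[1.5915 4.9598 7.6827 10.3659] v=[-5.0228 2.1556 1.6312 -1.4004]
Step 7: x=[1.1603 5.1625 7.8442 10.2385] v=[-4.3121 2.0265 1.6153 -1.2737]
Step 8: x=[0.8428 5.3387 7.9942 10.1354] v=[-3.1753 1.7624 1.5003 -1.0314]

Answer: 0.8428 5.3387 7.9942 10.1354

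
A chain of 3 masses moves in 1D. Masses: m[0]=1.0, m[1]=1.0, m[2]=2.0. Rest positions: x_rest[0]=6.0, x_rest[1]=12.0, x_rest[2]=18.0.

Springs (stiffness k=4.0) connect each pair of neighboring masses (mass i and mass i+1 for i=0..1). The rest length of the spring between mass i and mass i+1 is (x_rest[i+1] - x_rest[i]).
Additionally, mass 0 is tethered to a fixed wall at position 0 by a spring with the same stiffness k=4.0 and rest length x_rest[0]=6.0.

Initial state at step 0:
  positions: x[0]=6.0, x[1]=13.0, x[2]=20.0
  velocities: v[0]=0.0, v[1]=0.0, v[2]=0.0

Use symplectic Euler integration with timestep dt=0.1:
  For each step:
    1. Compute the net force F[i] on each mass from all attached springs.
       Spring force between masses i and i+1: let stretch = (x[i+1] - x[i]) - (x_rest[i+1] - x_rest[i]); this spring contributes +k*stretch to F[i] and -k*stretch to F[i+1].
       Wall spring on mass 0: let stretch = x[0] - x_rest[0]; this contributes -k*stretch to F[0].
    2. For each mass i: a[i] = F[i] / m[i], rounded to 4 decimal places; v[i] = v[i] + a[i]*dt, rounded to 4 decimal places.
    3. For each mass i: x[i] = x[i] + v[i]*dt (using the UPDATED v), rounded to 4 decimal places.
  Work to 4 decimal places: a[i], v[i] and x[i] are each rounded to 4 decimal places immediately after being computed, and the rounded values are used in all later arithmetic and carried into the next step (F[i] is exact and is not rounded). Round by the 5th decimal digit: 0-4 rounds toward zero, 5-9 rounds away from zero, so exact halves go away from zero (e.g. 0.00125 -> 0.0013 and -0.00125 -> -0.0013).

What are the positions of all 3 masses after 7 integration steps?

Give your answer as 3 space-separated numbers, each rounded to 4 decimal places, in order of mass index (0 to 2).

Answer: 6.7726 13.0680 19.4915

Derivation:
Step 0: x=[6.0000 13.0000 20.0000] v=[0.0000 0.0000 0.0000]
Step 1: x=[6.0400 13.0000 19.9800] v=[0.4000 0.0000 -0.2000]
Step 2: x=[6.1168 13.0008 19.9404] v=[0.7680 0.0080 -0.3960]
Step 3: x=[6.2243 13.0038 19.8820] v=[1.0749 0.0302 -0.5839]
Step 4: x=[6.3540 13.0108 19.8061] v=[1.2970 0.0697 -0.7595]
Step 5: x=[6.4958 13.0233 19.7142] v=[1.4181 0.1251 -0.9186]
Step 6: x=[6.6389 13.0424 19.6085] v=[1.4308 0.1905 -1.0568]
Step 7: x=[6.7726 13.0680 19.4915] v=[1.3366 0.2555 -1.1700]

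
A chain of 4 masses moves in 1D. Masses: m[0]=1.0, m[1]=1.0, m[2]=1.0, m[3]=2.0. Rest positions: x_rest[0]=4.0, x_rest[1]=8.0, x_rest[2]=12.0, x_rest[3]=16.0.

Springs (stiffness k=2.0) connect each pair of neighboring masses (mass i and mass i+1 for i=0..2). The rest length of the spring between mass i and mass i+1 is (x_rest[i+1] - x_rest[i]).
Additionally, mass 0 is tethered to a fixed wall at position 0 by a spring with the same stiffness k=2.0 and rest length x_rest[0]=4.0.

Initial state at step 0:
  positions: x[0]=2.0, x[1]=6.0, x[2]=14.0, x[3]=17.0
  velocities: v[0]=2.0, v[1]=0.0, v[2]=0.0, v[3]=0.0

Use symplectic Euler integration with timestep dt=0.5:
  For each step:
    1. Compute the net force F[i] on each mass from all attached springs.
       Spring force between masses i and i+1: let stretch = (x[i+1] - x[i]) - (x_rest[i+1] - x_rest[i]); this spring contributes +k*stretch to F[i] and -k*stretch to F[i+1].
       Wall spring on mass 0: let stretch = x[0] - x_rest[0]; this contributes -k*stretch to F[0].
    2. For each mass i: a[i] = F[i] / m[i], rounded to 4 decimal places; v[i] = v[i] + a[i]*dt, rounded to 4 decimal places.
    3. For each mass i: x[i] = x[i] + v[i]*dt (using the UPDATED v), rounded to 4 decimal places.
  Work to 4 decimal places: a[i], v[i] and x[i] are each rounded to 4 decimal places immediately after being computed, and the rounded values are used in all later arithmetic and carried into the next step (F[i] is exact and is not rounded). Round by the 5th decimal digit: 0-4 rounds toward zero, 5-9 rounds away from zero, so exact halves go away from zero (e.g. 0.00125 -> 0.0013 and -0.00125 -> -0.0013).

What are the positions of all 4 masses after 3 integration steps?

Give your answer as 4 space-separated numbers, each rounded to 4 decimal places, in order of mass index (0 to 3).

Answer: 6.8750 9.8125 12.0313 16.1406

Derivation:
Step 0: x=[2.0000 6.0000 14.0000 17.0000] v=[2.0000 0.0000 0.0000 0.0000]
Step 1: x=[4.0000 8.0000 11.5000 17.2500] v=[4.0000 4.0000 -5.0000 0.5000]
Step 2: x=[6.0000 9.7500 10.1250 17.0625] v=[4.0000 3.5000 -2.7500 -0.3750]
Step 3: x=[6.8750 9.8125 12.0313 16.1406] v=[1.7500 0.1250 3.8125 -1.8438]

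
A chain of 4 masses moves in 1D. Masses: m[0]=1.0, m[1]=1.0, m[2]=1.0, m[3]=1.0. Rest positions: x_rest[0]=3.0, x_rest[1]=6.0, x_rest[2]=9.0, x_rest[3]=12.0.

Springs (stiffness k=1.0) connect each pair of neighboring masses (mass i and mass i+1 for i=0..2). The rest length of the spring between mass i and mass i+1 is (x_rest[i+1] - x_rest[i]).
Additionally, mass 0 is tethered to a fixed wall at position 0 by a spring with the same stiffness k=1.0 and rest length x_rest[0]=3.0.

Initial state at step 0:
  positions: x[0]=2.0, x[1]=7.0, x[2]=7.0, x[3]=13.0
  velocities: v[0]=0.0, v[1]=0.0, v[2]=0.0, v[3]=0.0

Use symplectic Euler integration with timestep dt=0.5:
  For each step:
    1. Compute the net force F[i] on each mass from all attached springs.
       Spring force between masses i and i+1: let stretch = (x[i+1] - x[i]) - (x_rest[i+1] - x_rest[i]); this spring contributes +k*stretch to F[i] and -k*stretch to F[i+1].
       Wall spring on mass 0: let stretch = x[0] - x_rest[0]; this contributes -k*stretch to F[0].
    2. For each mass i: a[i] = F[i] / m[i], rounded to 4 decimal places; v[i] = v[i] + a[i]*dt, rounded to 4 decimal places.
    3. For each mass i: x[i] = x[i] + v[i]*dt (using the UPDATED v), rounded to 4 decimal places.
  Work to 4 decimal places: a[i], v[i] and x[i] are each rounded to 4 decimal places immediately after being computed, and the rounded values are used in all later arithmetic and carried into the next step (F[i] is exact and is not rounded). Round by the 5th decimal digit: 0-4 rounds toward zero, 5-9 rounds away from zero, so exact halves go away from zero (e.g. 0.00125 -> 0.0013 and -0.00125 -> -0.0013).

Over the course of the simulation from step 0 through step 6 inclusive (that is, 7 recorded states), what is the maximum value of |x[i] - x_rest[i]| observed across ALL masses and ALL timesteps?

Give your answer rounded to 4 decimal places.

Answer: 2.0497

Derivation:
Step 0: x=[2.0000 7.0000 7.0000 13.0000] v=[0.0000 0.0000 0.0000 0.0000]
Step 1: x=[2.7500 5.7500 8.5000 12.2500] v=[1.5000 -2.5000 3.0000 -1.5000]
Step 2: x=[3.5625 4.4375 10.2500 11.3125] v=[1.6250 -2.6250 3.5000 -1.8750]
Step 3: x=[3.7032 4.3594 10.8125 10.8594] v=[0.2813 -0.1563 1.1250 -0.9063]
Step 4: x=[3.0821 5.7305 9.7735 11.1446] v=[-1.2422 2.7422 -2.0781 0.5703]
Step 5: x=[2.3526 7.4503 8.0665 11.8370] v=[-1.4591 3.4395 -3.4141 1.3848]
Step 6: x=[2.3093 8.0497 7.1480 12.3368] v=[-0.0866 1.1988 -1.8370 0.9996]
Max displacement = 2.0497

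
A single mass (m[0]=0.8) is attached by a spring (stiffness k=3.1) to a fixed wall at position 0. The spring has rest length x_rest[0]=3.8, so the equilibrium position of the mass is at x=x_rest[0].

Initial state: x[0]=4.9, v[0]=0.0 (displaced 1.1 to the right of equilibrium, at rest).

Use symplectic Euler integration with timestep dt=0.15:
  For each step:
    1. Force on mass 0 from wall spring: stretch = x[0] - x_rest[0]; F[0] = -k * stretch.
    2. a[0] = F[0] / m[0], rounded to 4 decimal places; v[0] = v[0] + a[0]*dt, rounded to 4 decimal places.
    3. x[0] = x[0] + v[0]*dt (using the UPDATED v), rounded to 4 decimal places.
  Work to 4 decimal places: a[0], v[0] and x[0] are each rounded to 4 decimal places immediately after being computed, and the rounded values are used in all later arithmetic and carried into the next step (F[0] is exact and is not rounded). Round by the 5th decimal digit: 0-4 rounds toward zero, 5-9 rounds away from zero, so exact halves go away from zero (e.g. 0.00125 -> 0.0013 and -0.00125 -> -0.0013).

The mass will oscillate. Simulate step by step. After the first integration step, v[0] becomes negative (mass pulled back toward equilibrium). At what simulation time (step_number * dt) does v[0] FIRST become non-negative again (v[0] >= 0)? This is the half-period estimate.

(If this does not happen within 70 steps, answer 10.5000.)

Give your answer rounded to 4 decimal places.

Step 0: x=[4.9000] v=[0.0000]
Step 1: x=[4.8041] v=[-0.6394]
Step 2: x=[4.6207] v=[-1.2230]
Step 3: x=[4.3657] v=[-1.7000]
Step 4: x=[4.0614] v=[-2.0288]
Step 5: x=[3.7343] v=[-2.1807]
Step 6: x=[3.4129] v=[-2.1425]
Step 7: x=[3.1253] v=[-1.9175]
Step 8: x=[2.8965] v=[-1.5253]
Step 9: x=[2.7465] v=[-1.0001]
Step 10: x=[2.6883] v=[-0.3878]
Step 11: x=[2.7271] v=[0.2584]
First v>=0 after going negative at step 11, time=1.6500

Answer: 1.6500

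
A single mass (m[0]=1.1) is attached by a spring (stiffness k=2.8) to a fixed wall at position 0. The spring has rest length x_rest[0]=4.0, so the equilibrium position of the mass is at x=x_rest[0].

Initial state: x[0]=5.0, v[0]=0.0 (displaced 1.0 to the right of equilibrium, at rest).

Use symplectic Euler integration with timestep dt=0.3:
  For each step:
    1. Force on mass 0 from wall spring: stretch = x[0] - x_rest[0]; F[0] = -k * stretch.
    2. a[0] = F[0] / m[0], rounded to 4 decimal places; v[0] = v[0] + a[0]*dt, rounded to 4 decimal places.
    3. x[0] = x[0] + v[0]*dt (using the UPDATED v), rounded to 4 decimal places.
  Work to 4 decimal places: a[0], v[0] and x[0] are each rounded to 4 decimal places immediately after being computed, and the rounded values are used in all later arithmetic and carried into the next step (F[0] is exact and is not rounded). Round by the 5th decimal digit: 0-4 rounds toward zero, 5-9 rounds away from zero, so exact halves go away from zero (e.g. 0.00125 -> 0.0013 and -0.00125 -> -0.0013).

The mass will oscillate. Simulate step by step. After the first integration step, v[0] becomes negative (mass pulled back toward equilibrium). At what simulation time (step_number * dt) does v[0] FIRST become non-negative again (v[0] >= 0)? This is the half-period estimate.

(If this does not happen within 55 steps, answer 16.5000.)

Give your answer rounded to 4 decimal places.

Step 0: x=[5.0000] v=[0.0000]
Step 1: x=[4.7709] v=[-0.7637]
Step 2: x=[4.3652] v=[-1.3524]
Step 3: x=[3.8758] v=[-1.6313]
Step 4: x=[3.4149] v=[-1.5365]
Step 5: x=[3.0880] v=[-1.0897]
Step 6: x=[2.9700] v=[-0.3933]
Step 7: x=[3.0880] v=[0.3932]
First v>=0 after going negative at step 7, time=2.1000

Answer: 2.1000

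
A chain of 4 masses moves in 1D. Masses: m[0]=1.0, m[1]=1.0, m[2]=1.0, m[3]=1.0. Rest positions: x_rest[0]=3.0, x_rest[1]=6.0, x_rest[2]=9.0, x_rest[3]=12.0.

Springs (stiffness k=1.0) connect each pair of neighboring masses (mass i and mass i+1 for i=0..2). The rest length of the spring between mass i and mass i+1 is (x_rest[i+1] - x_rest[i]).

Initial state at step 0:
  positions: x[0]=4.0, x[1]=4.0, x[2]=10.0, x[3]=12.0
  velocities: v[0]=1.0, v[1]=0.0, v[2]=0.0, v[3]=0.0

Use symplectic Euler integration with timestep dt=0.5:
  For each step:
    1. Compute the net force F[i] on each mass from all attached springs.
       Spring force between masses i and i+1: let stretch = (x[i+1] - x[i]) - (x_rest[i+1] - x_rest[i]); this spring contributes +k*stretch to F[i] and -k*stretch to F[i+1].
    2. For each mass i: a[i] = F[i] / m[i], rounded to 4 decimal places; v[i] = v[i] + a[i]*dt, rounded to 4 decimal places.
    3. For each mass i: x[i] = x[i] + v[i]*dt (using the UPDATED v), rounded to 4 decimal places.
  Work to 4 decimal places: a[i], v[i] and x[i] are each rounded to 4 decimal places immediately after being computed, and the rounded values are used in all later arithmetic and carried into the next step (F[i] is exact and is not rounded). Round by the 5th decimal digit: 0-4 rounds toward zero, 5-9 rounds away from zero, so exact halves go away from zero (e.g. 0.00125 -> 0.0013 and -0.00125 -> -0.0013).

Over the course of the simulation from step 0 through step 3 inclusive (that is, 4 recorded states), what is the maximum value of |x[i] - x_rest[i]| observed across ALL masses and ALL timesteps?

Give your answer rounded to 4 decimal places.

Answer: 2.4375

Derivation:
Step 0: x=[4.0000 4.0000 10.0000 12.0000] v=[1.0000 0.0000 0.0000 0.0000]
Step 1: x=[3.7500 5.5000 9.0000 12.2500] v=[-0.5000 3.0000 -2.0000 0.5000]
Step 2: x=[3.1875 7.4375 7.9375 12.4375] v=[-1.1250 3.8750 -2.1250 0.3750]
Step 3: x=[2.9375 8.4375 7.8750 12.2500] v=[-0.5000 2.0000 -0.1250 -0.3750]
Max displacement = 2.4375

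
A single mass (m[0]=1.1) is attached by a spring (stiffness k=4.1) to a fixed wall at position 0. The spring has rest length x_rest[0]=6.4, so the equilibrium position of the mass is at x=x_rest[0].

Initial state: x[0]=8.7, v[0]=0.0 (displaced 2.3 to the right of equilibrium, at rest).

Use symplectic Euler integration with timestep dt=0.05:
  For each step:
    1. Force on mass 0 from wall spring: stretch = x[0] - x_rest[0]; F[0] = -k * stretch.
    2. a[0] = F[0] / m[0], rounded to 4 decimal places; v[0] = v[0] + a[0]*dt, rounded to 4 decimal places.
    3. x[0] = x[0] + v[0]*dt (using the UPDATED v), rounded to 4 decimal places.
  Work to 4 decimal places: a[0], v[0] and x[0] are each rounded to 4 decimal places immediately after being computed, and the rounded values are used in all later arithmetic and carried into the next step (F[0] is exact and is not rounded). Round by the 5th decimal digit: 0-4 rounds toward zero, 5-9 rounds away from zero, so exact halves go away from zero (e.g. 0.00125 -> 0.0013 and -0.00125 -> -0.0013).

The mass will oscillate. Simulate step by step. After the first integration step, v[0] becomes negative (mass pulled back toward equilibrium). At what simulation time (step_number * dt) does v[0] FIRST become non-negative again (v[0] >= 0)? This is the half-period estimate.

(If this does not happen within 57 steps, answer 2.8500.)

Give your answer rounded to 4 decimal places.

Answer: 1.6500

Derivation:
Step 0: x=[8.7000] v=[0.0000]
Step 1: x=[8.6786] v=[-0.4286]
Step 2: x=[8.6359] v=[-0.8533]
Step 3: x=[8.5724] v=[-1.2700]
Step 4: x=[8.4887] v=[-1.6749]
Step 5: x=[8.3855] v=[-2.0642]
Step 6: x=[8.2638] v=[-2.4342]
Step 7: x=[8.1247] v=[-2.7815]
Step 8: x=[7.9696] v=[-3.1029]
Step 9: x=[7.7998] v=[-3.3954]
Step 10: x=[7.6170] v=[-3.6563]
Step 11: x=[7.4228] v=[-3.8831]
Step 12: x=[7.2191] v=[-4.0737]
Step 13: x=[7.0078] v=[-4.2264]
Step 14: x=[6.7908] v=[-4.3397]
Step 15: x=[6.5702] v=[-4.4125]
Step 16: x=[6.3480] v=[-4.4442]
Step 17: x=[6.1263] v=[-4.4345]
Step 18: x=[5.9071] v=[-4.3835]
Step 19: x=[5.6925] v=[-4.2916]
Step 20: x=[5.4845] v=[-4.1598]
Step 21: x=[5.2850] v=[-3.9892]
Step 22: x=[5.0959] v=[-3.7814]
Step 23: x=[4.9190] v=[-3.5384]
Step 24: x=[4.7559] v=[-3.2624]
Step 25: x=[4.6081] v=[-2.9560]
Step 26: x=[4.4770] v=[-2.6221]
Step 27: x=[4.3638] v=[-2.2637]
Step 28: x=[4.2696] v=[-1.8842]
Step 29: x=[4.1952] v=[-1.4872]
Step 30: x=[4.1414] v=[-1.0763]
Step 31: x=[4.1086] v=[-0.6554]
Step 32: x=[4.0972] v=[-0.2284]
Step 33: x=[4.1072] v=[0.2008]
First v>=0 after going negative at step 33, time=1.6500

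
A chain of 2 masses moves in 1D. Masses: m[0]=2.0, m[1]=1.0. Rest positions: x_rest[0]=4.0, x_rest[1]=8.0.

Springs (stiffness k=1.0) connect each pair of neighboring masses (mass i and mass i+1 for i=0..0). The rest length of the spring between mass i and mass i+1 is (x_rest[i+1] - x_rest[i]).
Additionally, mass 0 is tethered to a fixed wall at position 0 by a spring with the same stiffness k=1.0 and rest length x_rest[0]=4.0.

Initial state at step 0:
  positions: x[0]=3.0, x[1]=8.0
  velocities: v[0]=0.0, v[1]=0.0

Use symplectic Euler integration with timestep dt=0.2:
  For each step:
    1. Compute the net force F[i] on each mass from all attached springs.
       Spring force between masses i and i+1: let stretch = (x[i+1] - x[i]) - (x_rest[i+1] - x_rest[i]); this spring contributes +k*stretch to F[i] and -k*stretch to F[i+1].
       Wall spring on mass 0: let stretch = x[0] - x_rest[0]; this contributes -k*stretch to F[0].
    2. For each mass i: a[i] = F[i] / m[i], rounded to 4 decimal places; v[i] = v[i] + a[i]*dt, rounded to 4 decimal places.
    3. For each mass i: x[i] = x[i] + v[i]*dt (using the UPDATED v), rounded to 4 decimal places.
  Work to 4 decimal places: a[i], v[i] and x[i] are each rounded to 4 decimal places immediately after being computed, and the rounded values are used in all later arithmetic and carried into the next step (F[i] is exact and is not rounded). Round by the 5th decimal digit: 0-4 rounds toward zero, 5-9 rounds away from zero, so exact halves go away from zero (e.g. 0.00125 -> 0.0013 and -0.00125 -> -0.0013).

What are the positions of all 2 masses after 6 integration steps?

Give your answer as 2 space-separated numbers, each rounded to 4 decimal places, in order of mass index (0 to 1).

Answer: 3.6850 7.3659

Derivation:
Step 0: x=[3.0000 8.0000] v=[0.0000 0.0000]
Step 1: x=[3.0400 7.9600] v=[0.2000 -0.2000]
Step 2: x=[3.1176 7.8832] v=[0.3880 -0.3840]
Step 3: x=[3.2282 7.7758] v=[0.5528 -0.5371]
Step 4: x=[3.3651 7.6465] v=[0.6847 -0.6466]
Step 5: x=[3.5204 7.5059] v=[0.7763 -0.7029]
Step 6: x=[3.6850 7.3659] v=[0.8228 -0.7000]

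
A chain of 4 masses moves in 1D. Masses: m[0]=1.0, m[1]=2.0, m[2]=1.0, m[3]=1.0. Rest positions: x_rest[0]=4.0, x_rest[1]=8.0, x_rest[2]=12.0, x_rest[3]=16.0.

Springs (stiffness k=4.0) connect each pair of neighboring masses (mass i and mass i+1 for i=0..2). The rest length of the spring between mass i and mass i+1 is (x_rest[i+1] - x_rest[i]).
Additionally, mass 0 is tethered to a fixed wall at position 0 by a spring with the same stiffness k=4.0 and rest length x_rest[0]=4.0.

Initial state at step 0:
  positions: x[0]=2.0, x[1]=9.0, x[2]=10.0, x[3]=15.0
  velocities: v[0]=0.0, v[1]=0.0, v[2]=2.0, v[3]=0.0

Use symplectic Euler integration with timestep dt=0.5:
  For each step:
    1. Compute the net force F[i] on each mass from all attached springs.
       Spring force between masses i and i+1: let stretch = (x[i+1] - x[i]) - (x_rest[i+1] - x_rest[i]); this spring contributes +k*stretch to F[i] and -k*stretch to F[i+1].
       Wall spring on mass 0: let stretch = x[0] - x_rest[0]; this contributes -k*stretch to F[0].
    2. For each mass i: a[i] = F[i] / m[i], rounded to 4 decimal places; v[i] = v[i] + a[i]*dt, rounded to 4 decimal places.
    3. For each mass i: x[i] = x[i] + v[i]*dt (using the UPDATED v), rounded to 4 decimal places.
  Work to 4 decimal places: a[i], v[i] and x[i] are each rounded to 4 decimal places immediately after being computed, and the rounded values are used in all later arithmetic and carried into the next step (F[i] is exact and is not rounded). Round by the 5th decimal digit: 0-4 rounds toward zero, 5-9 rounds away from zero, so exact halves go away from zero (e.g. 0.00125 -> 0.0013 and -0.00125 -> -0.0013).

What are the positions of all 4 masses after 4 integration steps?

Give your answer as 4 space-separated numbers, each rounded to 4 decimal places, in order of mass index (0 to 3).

Step 0: x=[2.0000 9.0000 10.0000 15.0000] v=[0.0000 0.0000 2.0000 0.0000]
Step 1: x=[7.0000 6.0000 15.0000 14.0000] v=[10.0000 -6.0000 10.0000 -2.0000]
Step 2: x=[4.0000 8.0000 10.0000 18.0000] v=[-6.0000 4.0000 -10.0000 8.0000]
Step 3: x=[1.0000 9.0000 11.0000 18.0000] v=[-6.0000 2.0000 2.0000 0.0000]
Step 4: x=[5.0000 7.0000 17.0000 15.0000] v=[8.0000 -4.0000 12.0000 -6.0000]

Answer: 5.0000 7.0000 17.0000 15.0000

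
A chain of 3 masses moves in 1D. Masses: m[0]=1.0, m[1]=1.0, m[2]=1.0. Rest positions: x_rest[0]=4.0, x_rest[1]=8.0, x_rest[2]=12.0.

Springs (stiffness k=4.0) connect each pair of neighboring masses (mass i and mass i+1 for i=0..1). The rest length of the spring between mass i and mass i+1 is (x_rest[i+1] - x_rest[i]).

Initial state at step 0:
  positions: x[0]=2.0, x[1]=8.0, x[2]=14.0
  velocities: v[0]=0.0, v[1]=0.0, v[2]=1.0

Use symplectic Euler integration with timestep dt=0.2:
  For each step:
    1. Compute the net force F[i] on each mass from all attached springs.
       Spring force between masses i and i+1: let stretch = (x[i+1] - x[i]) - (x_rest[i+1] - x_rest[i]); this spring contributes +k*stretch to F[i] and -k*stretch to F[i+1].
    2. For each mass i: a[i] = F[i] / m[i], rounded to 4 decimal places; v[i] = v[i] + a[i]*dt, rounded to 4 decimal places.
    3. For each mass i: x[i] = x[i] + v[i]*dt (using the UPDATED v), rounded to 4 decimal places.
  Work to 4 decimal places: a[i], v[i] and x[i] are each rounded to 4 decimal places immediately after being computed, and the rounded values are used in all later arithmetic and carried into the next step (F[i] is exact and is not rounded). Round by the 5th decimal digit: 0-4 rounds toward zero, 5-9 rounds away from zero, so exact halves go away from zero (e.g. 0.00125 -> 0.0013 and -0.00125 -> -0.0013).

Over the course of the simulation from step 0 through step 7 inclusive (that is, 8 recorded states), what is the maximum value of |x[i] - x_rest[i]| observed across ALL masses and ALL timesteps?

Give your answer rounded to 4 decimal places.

Answer: 2.3623

Derivation:
Step 0: x=[2.0000 8.0000 14.0000] v=[0.0000 0.0000 1.0000]
Step 1: x=[2.3200 8.0000 13.8800] v=[1.6000 0.0000 -0.6000]
Step 2: x=[2.9088 8.0320 13.4592] v=[2.9440 0.1600 -2.1040]
Step 3: x=[3.6773 8.1126 12.8100] v=[3.8426 0.4032 -3.2458]
Step 4: x=[4.5155 8.2352 12.0493] v=[4.1908 0.6129 -3.8037]
Step 5: x=[5.3088 8.3729 11.3183] v=[3.9666 0.6884 -3.6550]
Step 6: x=[5.9524 8.4916 10.7560] v=[3.2179 0.5934 -2.8113]
Step 7: x=[6.3623 8.5663 10.4714] v=[2.0493 0.3736 -1.4228]
Max displacement = 2.3623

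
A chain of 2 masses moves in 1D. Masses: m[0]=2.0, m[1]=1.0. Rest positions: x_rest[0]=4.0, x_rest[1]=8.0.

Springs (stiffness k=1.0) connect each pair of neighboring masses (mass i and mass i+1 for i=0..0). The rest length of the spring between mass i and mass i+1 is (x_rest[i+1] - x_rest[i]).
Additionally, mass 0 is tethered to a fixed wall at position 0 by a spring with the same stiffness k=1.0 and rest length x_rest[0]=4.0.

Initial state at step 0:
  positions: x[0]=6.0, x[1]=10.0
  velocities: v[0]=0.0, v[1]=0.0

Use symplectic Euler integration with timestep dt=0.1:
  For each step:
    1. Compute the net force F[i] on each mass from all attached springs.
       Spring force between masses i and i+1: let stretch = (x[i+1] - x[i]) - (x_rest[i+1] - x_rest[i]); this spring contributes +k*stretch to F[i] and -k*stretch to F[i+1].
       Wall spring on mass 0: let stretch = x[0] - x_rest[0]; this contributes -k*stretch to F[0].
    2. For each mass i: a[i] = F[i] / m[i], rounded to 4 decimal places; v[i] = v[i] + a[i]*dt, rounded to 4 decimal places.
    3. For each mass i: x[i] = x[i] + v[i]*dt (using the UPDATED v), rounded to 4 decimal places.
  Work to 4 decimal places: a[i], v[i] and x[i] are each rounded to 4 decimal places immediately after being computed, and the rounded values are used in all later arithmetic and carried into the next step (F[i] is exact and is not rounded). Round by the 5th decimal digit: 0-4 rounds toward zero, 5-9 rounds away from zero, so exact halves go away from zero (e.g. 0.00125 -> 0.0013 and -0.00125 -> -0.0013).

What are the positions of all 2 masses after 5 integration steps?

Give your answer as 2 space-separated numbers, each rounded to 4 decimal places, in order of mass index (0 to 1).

Step 0: x=[6.0000 10.0000] v=[0.0000 0.0000]
Step 1: x=[5.9900 10.0000] v=[-0.1000 0.0000]
Step 2: x=[5.9701 9.9999] v=[-0.1990 -0.0010]
Step 3: x=[5.9405 9.9995] v=[-0.2960 -0.0040]
Step 4: x=[5.9015 9.9985] v=[-0.3901 -0.0099]
Step 5: x=[5.8535 9.9965] v=[-0.4803 -0.0196]

Answer: 5.8535 9.9965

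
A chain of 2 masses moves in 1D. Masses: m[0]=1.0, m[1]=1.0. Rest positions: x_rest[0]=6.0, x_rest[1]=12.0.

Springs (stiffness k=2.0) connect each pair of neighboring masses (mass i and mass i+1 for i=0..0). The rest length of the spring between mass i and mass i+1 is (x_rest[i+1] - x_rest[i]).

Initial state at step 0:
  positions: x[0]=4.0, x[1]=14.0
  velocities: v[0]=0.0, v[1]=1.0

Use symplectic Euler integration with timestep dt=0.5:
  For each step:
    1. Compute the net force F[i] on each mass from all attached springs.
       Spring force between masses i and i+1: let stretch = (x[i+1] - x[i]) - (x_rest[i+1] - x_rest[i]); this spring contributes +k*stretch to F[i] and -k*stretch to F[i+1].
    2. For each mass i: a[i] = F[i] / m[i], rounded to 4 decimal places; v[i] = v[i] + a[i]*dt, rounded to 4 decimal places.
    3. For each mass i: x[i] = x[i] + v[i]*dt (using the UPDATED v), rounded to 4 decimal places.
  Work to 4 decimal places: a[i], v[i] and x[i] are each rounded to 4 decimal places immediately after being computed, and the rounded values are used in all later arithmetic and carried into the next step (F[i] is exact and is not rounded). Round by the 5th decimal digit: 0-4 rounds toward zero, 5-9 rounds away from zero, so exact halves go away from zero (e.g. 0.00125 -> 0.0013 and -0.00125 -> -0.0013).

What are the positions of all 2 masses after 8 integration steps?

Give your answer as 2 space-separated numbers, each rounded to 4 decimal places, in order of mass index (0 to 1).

Answer: 9.7500 12.2500

Derivation:
Step 0: x=[4.0000 14.0000] v=[0.0000 1.0000]
Step 1: x=[6.0000 12.5000] v=[4.0000 -3.0000]
Step 2: x=[8.2500 10.7500] v=[4.5000 -3.5000]
Step 3: x=[8.7500 10.7500] v=[1.0000 0.0000]
Step 4: x=[7.2500 12.7500] v=[-3.0000 4.0000]
Step 5: x=[5.5000 15.0000] v=[-3.5000 4.5000]
Step 6: x=[5.5000 15.5000] v=[0.0000 1.0000]
Step 7: x=[7.5000 14.0000] v=[4.0000 -3.0000]
Step 8: x=[9.7500 12.2500] v=[4.5000 -3.5000]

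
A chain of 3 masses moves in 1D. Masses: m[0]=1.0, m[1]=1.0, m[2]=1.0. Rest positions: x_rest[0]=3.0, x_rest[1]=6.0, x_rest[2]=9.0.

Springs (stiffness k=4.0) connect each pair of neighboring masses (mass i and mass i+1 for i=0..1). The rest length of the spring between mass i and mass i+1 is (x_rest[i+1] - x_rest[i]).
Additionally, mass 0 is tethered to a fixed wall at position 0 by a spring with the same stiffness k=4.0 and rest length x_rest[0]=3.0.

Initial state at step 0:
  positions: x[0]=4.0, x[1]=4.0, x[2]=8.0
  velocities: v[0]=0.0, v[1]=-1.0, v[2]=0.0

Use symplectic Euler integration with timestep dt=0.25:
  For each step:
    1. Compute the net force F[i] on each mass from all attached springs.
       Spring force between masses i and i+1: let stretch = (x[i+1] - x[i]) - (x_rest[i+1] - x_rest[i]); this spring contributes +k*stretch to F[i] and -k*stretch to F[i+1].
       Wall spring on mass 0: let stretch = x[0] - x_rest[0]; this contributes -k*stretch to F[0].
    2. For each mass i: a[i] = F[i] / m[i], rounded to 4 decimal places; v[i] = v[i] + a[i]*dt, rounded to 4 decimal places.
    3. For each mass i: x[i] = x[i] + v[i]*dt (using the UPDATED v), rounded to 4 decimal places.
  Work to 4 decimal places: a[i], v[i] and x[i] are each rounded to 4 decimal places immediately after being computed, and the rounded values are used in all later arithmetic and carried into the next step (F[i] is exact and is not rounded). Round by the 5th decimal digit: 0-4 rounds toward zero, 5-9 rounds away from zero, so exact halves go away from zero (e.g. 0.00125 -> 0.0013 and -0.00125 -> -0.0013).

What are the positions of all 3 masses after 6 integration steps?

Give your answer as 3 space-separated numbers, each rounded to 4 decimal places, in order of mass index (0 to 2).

Answer: 3.5359 4.1026 9.1380

Derivation:
Step 0: x=[4.0000 4.0000 8.0000] v=[0.0000 -1.0000 0.0000]
Step 1: x=[3.0000 4.7500 7.7500] v=[-4.0000 3.0000 -1.0000]
Step 2: x=[1.6875 5.8125 7.5000] v=[-5.2500 4.2500 -1.0000]
Step 3: x=[0.9844 6.2656 7.5781] v=[-2.8125 1.8125 0.3125]
Step 4: x=[1.3555 5.7266 8.0781] v=[1.4843 -2.1562 2.0000]
Step 5: x=[2.4805 4.6827 8.7402] v=[4.4999 -4.1758 2.6485]
Step 6: x=[3.5359 4.1026 9.1380] v=[4.2216 -2.3205 1.5910]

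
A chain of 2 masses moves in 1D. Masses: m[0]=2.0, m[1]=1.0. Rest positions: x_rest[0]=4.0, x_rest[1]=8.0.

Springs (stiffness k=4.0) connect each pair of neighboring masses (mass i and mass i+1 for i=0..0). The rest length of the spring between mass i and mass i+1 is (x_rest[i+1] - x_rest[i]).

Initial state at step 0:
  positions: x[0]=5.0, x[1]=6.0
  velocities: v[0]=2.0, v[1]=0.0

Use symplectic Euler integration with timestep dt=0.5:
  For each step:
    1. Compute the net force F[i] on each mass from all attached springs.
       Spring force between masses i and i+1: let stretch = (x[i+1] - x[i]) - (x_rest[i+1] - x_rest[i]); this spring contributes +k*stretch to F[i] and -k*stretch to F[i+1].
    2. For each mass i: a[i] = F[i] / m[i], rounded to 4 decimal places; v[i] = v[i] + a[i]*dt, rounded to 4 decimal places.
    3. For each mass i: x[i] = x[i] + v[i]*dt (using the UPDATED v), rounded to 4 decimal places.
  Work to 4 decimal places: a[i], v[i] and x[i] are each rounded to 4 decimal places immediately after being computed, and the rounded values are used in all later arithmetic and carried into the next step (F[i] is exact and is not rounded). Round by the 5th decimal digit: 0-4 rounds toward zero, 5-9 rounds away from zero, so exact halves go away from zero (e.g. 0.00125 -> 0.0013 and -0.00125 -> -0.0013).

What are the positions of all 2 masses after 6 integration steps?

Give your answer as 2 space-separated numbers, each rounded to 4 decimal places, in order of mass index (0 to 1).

Step 0: x=[5.0000 6.0000] v=[2.0000 0.0000]
Step 1: x=[4.5000 9.0000] v=[-1.0000 6.0000]
Step 2: x=[4.2500 11.5000] v=[-0.5000 5.0000]
Step 3: x=[5.6250 10.7500] v=[2.7500 -1.5000]
Step 4: x=[7.5625 8.8750] v=[3.8750 -3.7500]
Step 5: x=[8.1563 9.6875] v=[1.1875 1.6250]
Step 6: x=[7.5157 12.9688] v=[-1.2813 6.5626]

Answer: 7.5157 12.9688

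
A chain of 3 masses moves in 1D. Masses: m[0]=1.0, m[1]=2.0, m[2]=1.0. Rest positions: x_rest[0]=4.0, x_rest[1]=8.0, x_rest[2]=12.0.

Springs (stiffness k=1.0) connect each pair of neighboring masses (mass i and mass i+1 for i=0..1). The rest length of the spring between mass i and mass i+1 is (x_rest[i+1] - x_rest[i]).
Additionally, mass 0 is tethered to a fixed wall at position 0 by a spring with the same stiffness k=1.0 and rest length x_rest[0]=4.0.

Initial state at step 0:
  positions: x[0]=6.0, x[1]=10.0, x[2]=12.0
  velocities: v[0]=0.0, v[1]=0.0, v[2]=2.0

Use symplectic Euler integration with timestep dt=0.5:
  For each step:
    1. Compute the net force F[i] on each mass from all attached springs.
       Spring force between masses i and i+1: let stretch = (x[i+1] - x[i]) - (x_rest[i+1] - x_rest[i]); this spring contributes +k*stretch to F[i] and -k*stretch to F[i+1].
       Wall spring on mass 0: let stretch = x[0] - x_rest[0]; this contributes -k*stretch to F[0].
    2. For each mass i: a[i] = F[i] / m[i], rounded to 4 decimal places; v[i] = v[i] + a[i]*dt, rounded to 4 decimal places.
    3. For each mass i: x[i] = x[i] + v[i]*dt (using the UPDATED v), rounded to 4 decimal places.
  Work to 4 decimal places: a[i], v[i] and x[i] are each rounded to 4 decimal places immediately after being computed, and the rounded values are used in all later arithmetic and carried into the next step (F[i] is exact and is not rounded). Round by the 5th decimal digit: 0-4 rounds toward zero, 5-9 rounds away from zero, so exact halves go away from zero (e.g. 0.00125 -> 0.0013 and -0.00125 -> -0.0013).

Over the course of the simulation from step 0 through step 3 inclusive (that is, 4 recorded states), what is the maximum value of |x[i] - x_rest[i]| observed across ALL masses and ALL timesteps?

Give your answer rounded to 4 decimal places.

Answer: 4.2188

Derivation:
Step 0: x=[6.0000 10.0000 12.0000] v=[0.0000 0.0000 2.0000]
Step 1: x=[5.5000 9.7500 13.5000] v=[-1.0000 -0.5000 3.0000]
Step 2: x=[4.6875 9.4375 15.0625] v=[-1.6250 -0.6250 3.1250]
Step 3: x=[3.8906 9.2344 16.2188] v=[-1.5938 -0.4063 2.3125]
Max displacement = 4.2188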